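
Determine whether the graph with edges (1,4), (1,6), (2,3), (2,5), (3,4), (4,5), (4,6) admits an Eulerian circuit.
Yes (the graph is connected and all 6 vertices have even degree)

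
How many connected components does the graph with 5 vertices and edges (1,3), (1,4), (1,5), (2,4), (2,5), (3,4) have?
1 (components: {1, 2, 3, 4, 5})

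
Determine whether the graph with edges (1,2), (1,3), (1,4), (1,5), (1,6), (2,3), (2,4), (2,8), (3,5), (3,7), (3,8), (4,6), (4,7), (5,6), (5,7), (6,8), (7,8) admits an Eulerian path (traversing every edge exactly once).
Yes (the graph is connected and exactly 2 vertices have odd degree: {1, 3}; any Eulerian path must start and end at those)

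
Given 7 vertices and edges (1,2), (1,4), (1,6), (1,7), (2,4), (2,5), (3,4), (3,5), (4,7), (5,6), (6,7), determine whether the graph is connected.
Yes (BFS from 1 visits [1, 2, 4, 6, 7, 5, 3] — all 7 vertices reached)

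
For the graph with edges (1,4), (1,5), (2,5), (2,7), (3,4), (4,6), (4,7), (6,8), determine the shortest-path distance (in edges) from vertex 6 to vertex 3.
2 (path: 6 -> 4 -> 3, 2 edges)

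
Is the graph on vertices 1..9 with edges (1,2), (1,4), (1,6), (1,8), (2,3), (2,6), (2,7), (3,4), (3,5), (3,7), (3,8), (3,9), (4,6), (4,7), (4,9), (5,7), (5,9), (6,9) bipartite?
No (odd cycle of length 3: 6 -> 1 -> 4 -> 6)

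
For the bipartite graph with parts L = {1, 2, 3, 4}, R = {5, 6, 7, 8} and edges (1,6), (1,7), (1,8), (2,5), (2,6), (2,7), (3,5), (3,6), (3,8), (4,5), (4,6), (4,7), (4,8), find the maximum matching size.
4 (matching: (1,8), (2,7), (3,6), (4,5); upper bound min(|L|,|R|) = min(4,4) = 4)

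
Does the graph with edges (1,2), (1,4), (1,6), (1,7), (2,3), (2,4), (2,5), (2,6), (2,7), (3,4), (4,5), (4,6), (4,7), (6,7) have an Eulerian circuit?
Yes (the graph is connected and all 7 vertices have even degree)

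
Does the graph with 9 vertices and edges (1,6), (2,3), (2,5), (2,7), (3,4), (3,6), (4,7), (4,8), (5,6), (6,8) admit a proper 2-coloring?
Yes. Partition: {1, 3, 5, 7, 8, 9}, {2, 4, 6}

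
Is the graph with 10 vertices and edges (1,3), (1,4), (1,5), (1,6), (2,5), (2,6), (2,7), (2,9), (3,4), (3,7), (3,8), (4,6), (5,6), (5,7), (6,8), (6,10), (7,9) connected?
Yes (BFS from 1 visits [1, 3, 4, 5, 6, 7, 8, 2, 10, 9] — all 10 vertices reached)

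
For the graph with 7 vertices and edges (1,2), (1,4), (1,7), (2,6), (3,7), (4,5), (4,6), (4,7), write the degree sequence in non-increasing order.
[4, 3, 3, 2, 2, 1, 1] (degrees: deg(1)=3, deg(2)=2, deg(3)=1, deg(4)=4, deg(5)=1, deg(6)=2, deg(7)=3)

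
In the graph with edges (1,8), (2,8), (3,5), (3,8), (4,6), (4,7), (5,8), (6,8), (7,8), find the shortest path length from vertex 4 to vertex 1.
3 (path: 4 -> 6 -> 8 -> 1, 3 edges)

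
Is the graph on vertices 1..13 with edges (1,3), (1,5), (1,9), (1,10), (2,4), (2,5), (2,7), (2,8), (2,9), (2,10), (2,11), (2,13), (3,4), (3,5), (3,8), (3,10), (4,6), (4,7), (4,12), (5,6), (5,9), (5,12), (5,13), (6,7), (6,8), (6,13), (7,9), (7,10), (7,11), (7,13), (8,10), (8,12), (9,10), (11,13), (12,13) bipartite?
No (odd cycle of length 3: 3 -> 1 -> 10 -> 3)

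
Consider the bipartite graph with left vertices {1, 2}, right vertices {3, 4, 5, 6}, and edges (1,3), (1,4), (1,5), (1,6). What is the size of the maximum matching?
1 (matching: (1,6); upper bound min(|L|,|R|) = min(2,4) = 2)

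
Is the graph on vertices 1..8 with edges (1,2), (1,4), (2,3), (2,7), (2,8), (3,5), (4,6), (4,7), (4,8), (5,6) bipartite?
Yes. Partition: {1, 3, 6, 7, 8}, {2, 4, 5}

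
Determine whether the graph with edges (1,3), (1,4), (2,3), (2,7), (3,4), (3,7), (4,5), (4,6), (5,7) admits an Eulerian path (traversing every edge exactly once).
Yes (the graph is connected and exactly 2 vertices have odd degree: {6, 7}; any Eulerian path must start and end at those)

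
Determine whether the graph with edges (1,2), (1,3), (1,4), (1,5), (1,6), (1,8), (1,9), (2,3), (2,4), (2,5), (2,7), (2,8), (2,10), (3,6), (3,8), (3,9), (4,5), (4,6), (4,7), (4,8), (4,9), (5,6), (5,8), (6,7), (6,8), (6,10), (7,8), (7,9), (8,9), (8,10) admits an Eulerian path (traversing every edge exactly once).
No (10 vertices have odd degree: {1, 2, 3, 4, 5, 6, 7, 8, 9, 10}; Eulerian path requires 0 or 2)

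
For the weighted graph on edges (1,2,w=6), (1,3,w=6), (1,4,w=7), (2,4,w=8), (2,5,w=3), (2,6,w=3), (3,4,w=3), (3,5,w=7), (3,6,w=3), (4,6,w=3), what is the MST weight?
18 (MST edges: (1,2,w=6), (2,5,w=3), (2,6,w=3), (3,4,w=3), (3,6,w=3); sum of weights 6 + 3 + 3 + 3 + 3 = 18)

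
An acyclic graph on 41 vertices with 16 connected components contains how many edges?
25 (Each of the 16 component trees on V_i vertices has V_i - 1 edges; summing gives V - C = 41 - 16 = 25)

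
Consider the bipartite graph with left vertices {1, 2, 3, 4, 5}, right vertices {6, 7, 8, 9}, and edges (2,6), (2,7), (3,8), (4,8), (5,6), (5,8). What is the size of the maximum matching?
3 (matching: (2,7), (3,8), (5,6); upper bound min(|L|,|R|) = min(5,4) = 4)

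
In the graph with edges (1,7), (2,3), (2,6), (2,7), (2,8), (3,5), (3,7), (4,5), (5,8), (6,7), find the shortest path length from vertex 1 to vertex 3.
2 (path: 1 -> 7 -> 3, 2 edges)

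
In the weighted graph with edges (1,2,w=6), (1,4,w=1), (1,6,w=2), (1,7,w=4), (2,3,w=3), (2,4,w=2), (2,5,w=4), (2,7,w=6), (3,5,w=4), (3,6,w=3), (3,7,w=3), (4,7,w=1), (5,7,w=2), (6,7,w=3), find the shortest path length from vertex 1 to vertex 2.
3 (path: 1 -> 4 -> 2; weights 1 + 2 = 3)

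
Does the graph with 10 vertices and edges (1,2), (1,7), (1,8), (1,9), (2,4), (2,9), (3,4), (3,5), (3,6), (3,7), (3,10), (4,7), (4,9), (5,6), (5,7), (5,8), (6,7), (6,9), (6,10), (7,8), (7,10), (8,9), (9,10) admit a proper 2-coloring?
No (odd cycle of length 3: 8 -> 1 -> 7 -> 8)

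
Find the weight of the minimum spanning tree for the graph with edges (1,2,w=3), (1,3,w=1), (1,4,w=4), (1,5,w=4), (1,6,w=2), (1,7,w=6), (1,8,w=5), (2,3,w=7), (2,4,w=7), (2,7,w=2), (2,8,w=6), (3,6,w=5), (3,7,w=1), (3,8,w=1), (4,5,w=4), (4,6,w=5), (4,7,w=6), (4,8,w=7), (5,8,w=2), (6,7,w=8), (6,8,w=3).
13 (MST edges: (1,3,w=1), (1,4,w=4), (1,6,w=2), (2,7,w=2), (3,7,w=1), (3,8,w=1), (5,8,w=2); sum of weights 1 + 4 + 2 + 2 + 1 + 1 + 2 = 13)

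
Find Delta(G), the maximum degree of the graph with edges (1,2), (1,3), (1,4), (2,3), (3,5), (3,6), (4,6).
4 (attained at vertex 3)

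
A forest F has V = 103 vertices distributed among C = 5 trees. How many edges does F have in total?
98 (Each of the 5 component trees on V_i vertices has V_i - 1 edges; summing gives V - C = 103 - 5 = 98)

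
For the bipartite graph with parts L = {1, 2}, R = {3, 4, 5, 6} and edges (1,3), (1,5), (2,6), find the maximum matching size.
2 (matching: (1,5), (2,6); upper bound min(|L|,|R|) = min(2,4) = 2)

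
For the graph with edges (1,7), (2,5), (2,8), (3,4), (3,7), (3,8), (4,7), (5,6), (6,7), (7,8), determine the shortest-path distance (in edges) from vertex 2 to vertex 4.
3 (path: 2 -> 8 -> 3 -> 4, 3 edges)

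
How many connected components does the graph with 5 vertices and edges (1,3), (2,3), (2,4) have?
2 (components: {1, 2, 3, 4}, {5})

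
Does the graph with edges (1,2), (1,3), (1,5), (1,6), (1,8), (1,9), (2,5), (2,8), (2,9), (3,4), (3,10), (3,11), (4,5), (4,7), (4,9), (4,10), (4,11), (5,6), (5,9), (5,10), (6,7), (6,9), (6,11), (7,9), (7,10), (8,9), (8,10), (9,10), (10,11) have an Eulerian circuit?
No (2 vertices have odd degree: {6, 10}; Eulerian circuit requires 0)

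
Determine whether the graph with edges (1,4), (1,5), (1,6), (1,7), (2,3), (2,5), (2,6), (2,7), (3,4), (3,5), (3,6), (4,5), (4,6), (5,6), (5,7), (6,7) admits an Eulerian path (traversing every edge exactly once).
Yes — and in fact it has an Eulerian circuit (the graph is connected and all 7 vertices have even degree)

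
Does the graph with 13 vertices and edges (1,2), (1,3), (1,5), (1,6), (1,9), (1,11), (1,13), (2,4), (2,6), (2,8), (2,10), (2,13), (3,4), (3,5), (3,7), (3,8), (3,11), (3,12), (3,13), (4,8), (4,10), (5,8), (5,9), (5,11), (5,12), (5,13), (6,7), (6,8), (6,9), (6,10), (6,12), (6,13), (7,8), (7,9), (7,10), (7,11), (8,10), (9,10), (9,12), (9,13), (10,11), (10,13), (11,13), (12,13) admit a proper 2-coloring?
No (odd cycle of length 3: 6 -> 1 -> 2 -> 6)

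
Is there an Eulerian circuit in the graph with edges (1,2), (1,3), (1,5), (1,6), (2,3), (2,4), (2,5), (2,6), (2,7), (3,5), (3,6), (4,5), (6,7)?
Yes (the graph is connected and all 7 vertices have even degree)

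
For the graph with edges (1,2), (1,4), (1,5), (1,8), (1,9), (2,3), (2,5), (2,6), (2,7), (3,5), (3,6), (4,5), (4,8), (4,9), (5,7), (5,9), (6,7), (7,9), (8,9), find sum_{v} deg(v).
38 (handshake: sum of degrees = 2|E| = 2 x 19 = 38)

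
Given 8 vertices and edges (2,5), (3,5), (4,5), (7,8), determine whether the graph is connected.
No, it has 4 components: {1}, {2, 3, 4, 5}, {6}, {7, 8}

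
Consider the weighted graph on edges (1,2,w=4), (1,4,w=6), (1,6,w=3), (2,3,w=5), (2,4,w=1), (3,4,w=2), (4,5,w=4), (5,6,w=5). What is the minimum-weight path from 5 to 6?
5 (path: 5 -> 6; weights 5 = 5)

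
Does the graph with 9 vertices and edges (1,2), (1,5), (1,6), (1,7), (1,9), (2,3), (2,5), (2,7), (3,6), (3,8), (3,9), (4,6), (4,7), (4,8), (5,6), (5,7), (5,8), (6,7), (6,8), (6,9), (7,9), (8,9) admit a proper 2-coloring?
No (odd cycle of length 3: 6 -> 1 -> 7 -> 6)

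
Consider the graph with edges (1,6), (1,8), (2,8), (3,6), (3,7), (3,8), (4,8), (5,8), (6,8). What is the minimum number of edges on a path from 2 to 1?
2 (path: 2 -> 8 -> 1, 2 edges)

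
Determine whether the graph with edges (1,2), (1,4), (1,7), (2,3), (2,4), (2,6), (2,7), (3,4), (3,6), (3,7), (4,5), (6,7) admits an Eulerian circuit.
No (4 vertices have odd degree: {1, 2, 5, 6}; Eulerian circuit requires 0)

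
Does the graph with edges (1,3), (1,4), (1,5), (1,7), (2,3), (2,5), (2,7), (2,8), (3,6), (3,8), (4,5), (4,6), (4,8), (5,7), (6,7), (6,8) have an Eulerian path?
Yes — and in fact it has an Eulerian circuit (the graph is connected and all 8 vertices have even degree)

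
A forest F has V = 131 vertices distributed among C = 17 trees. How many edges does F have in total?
114 (Each of the 17 component trees on V_i vertices has V_i - 1 edges; summing gives V - C = 131 - 17 = 114)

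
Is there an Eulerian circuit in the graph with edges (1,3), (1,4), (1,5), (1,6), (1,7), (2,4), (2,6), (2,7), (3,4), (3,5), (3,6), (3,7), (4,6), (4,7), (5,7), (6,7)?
No (6 vertices have odd degree: {1, 2, 3, 4, 5, 6}; Eulerian circuit requires 0)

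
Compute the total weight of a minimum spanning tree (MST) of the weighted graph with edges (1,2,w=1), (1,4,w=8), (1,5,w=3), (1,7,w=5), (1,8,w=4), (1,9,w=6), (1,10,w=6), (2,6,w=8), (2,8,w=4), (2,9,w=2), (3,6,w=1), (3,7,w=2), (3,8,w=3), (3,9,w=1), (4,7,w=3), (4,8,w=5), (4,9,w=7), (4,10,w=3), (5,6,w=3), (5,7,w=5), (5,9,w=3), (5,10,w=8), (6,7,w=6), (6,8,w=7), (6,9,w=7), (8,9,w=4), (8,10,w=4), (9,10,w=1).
17 (MST edges: (1,2,w=1), (1,5,w=3), (2,9,w=2), (3,6,w=1), (3,7,w=2), (3,8,w=3), (3,9,w=1), (4,10,w=3), (9,10,w=1); sum of weights 1 + 3 + 2 + 1 + 2 + 3 + 1 + 3 + 1 = 17)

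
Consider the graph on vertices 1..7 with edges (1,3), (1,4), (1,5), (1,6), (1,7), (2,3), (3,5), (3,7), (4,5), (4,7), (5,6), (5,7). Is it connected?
Yes (BFS from 1 visits [1, 3, 4, 5, 6, 7, 2] — all 7 vertices reached)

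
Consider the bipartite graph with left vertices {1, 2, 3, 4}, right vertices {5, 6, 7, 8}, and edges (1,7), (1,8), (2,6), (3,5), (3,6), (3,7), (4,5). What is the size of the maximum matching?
4 (matching: (1,8), (2,6), (3,7), (4,5); upper bound min(|L|,|R|) = min(4,4) = 4)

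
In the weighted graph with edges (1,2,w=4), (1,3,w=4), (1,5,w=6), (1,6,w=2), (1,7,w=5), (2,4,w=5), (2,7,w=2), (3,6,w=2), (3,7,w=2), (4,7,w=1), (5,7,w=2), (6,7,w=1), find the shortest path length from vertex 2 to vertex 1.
4 (path: 2 -> 1; weights 4 = 4)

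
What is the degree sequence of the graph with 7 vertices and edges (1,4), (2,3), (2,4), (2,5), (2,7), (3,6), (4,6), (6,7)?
[4, 3, 3, 2, 2, 1, 1] (degrees: deg(1)=1, deg(2)=4, deg(3)=2, deg(4)=3, deg(5)=1, deg(6)=3, deg(7)=2)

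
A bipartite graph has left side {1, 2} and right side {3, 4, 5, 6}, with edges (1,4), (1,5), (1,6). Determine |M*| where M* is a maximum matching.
1 (matching: (1,6); upper bound min(|L|,|R|) = min(2,4) = 2)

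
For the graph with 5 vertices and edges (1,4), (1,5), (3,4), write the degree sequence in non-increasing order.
[2, 2, 1, 1, 0] (degrees: deg(1)=2, deg(2)=0, deg(3)=1, deg(4)=2, deg(5)=1)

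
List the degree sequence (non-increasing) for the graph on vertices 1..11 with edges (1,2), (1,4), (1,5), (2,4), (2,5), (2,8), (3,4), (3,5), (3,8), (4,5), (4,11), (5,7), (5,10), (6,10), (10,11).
[6, 5, 4, 3, 3, 3, 2, 2, 1, 1, 0] (degrees: deg(1)=3, deg(2)=4, deg(3)=3, deg(4)=5, deg(5)=6, deg(6)=1, deg(7)=1, deg(8)=2, deg(9)=0, deg(10)=3, deg(11)=2)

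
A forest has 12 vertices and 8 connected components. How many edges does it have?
4 (Each of the 8 component trees on V_i vertices has V_i - 1 edges; summing gives V - C = 12 - 8 = 4)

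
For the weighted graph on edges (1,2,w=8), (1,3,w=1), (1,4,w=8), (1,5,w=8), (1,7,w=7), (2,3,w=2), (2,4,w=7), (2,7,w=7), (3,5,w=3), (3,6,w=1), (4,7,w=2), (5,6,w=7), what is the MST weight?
16 (MST edges: (1,3,w=1), (1,7,w=7), (2,3,w=2), (3,5,w=3), (3,6,w=1), (4,7,w=2); sum of weights 1 + 7 + 2 + 3 + 1 + 2 = 16)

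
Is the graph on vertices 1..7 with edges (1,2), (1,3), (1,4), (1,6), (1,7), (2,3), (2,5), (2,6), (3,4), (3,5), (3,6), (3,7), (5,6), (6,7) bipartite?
No (odd cycle of length 3: 6 -> 1 -> 7 -> 6)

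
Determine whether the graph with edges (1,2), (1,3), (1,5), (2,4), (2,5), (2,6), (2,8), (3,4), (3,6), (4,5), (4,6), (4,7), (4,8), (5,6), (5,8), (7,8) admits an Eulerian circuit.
No (4 vertices have odd degree: {1, 2, 3, 5}; Eulerian circuit requires 0)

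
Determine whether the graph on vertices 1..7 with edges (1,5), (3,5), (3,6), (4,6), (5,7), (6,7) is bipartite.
Yes. Partition: {1, 2, 3, 4, 7}, {5, 6}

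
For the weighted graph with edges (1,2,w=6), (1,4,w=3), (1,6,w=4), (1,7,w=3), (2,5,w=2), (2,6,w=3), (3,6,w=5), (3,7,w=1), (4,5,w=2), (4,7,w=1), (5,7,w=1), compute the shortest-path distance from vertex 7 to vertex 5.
1 (path: 7 -> 5; weights 1 = 1)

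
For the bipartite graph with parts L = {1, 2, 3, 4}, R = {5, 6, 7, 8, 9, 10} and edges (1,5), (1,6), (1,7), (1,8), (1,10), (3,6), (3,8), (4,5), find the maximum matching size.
3 (matching: (1,10), (3,8), (4,5); upper bound min(|L|,|R|) = min(4,6) = 4)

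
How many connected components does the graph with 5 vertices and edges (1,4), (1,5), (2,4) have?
2 (components: {1, 2, 4, 5}, {3})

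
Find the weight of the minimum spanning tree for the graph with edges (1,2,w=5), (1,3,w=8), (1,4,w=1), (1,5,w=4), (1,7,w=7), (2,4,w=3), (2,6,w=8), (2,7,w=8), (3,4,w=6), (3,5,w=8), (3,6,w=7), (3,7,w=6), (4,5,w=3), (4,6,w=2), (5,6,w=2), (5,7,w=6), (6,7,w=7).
20 (MST edges: (1,4,w=1), (2,4,w=3), (3,4,w=6), (3,7,w=6), (4,6,w=2), (5,6,w=2); sum of weights 1 + 3 + 6 + 6 + 2 + 2 = 20)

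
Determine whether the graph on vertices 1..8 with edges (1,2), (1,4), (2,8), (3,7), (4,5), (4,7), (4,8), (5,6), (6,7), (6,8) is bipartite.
Yes. Partition: {1, 5, 7, 8}, {2, 3, 4, 6}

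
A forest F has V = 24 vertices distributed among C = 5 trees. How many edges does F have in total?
19 (Each of the 5 component trees on V_i vertices has V_i - 1 edges; summing gives V - C = 24 - 5 = 19)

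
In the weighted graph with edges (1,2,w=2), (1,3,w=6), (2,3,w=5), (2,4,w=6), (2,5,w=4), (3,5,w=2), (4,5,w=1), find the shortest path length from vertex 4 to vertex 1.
7 (path: 4 -> 5 -> 2 -> 1; weights 1 + 4 + 2 = 7)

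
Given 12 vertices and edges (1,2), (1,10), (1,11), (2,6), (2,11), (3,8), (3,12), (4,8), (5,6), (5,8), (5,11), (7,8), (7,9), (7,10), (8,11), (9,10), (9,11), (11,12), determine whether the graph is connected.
Yes (BFS from 1 visits [1, 2, 10, 11, 6, 7, 9, 5, 8, 12, 3, 4] — all 12 vertices reached)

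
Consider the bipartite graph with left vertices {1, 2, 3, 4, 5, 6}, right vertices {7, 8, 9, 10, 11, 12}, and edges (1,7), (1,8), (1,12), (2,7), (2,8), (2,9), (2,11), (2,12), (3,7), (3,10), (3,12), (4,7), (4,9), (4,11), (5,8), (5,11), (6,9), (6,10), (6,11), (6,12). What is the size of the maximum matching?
6 (matching: (1,12), (2,11), (3,10), (4,7), (5,8), (6,9); upper bound min(|L|,|R|) = min(6,6) = 6)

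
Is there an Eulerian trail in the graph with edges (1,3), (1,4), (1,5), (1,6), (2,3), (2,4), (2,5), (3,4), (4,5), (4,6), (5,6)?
No (4 vertices have odd degree: {2, 3, 4, 6}; Eulerian path requires 0 or 2)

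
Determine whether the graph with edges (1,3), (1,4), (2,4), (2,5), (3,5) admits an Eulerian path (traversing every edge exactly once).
Yes — and in fact it has an Eulerian circuit (the graph is connected and all 5 vertices have even degree)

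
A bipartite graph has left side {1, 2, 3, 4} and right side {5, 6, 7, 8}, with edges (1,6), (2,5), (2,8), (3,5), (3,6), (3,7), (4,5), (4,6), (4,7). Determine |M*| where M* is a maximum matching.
4 (matching: (1,6), (2,8), (3,7), (4,5); upper bound min(|L|,|R|) = min(4,4) = 4)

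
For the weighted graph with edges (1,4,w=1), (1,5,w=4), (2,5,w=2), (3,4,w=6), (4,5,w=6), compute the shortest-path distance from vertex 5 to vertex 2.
2 (path: 5 -> 2; weights 2 = 2)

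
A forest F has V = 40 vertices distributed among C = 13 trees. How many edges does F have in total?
27 (Each of the 13 component trees on V_i vertices has V_i - 1 edges; summing gives V - C = 40 - 13 = 27)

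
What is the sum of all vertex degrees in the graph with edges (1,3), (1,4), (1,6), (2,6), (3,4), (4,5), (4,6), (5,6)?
16 (handshake: sum of degrees = 2|E| = 2 x 8 = 16)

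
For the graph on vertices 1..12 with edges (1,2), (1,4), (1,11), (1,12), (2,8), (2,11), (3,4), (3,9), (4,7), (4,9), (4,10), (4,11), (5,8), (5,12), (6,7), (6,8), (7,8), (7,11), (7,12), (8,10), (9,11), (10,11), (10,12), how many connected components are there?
1 (components: {1, 2, 3, 4, 5, 6, 7, 8, 9, 10, 11, 12})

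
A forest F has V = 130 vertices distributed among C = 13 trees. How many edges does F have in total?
117 (Each of the 13 component trees on V_i vertices has V_i - 1 edges; summing gives V - C = 130 - 13 = 117)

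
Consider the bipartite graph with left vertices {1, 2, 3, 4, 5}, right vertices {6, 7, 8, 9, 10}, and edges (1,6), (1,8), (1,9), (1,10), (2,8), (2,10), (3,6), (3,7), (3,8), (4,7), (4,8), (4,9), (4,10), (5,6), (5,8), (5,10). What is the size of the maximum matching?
5 (matching: (1,10), (2,8), (3,7), (4,9), (5,6); upper bound min(|L|,|R|) = min(5,5) = 5)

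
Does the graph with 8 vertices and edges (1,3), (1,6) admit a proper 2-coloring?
Yes. Partition: {1, 2, 4, 5, 7, 8}, {3, 6}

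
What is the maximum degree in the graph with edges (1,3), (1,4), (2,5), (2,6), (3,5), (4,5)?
3 (attained at vertex 5)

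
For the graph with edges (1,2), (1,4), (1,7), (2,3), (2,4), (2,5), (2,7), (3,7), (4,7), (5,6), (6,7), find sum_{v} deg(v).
22 (handshake: sum of degrees = 2|E| = 2 x 11 = 22)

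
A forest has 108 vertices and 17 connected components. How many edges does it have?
91 (Each of the 17 component trees on V_i vertices has V_i - 1 edges; summing gives V - C = 108 - 17 = 91)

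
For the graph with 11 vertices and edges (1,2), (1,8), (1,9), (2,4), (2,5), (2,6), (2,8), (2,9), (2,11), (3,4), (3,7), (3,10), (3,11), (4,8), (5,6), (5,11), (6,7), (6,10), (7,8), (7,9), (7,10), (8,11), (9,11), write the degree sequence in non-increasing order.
[7, 5, 5, 5, 4, 4, 4, 3, 3, 3, 3] (degrees: deg(1)=3, deg(2)=7, deg(3)=4, deg(4)=3, deg(5)=3, deg(6)=4, deg(7)=5, deg(8)=5, deg(9)=4, deg(10)=3, deg(11)=5)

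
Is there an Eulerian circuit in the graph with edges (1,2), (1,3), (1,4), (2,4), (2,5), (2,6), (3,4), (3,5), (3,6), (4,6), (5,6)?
No (2 vertices have odd degree: {1, 5}; Eulerian circuit requires 0)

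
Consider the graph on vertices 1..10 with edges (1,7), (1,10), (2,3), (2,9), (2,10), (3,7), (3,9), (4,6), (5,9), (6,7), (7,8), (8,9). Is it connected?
Yes (BFS from 1 visits [1, 7, 10, 3, 6, 8, 2, 9, 4, 5] — all 10 vertices reached)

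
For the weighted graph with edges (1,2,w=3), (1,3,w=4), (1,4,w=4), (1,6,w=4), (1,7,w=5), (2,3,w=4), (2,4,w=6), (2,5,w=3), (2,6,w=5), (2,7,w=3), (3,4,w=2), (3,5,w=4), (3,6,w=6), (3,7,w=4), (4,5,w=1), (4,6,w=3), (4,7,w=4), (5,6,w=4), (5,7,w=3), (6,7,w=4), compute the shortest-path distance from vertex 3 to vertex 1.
4 (path: 3 -> 1; weights 4 = 4)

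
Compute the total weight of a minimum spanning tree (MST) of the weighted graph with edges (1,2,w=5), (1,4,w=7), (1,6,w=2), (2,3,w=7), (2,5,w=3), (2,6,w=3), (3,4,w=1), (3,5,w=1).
10 (MST edges: (1,6,w=2), (2,5,w=3), (2,6,w=3), (3,4,w=1), (3,5,w=1); sum of weights 2 + 3 + 3 + 1 + 1 = 10)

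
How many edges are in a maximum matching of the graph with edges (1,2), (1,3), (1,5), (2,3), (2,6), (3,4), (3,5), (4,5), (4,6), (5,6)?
3 (matching: (1,2), (3,4), (5,6); upper bound floor(n/2) = floor(6/2) = 3)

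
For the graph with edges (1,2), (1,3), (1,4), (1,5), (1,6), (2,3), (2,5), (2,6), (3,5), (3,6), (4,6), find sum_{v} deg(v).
22 (handshake: sum of degrees = 2|E| = 2 x 11 = 22)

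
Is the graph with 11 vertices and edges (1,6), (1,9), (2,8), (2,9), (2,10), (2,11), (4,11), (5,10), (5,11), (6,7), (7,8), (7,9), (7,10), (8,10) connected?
No, it has 2 components: {1, 2, 4, 5, 6, 7, 8, 9, 10, 11}, {3}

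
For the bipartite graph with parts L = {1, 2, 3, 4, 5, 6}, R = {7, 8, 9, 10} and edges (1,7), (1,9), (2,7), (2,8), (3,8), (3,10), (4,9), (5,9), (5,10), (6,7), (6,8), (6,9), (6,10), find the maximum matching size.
4 (matching: (1,9), (2,8), (3,10), (6,7); upper bound min(|L|,|R|) = min(6,4) = 4)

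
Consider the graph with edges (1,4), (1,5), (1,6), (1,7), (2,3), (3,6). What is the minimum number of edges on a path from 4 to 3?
3 (path: 4 -> 1 -> 6 -> 3, 3 edges)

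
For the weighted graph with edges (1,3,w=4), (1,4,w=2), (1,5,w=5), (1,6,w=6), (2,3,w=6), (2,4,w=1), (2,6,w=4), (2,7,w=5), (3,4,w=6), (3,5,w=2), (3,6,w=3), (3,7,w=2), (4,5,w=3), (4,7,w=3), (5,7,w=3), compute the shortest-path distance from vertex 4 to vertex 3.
5 (path: 4 -> 5 -> 3; weights 3 + 2 = 5)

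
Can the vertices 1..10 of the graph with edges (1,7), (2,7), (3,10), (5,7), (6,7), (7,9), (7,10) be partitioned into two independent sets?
Yes. Partition: {1, 2, 4, 5, 6, 8, 9, 10}, {3, 7}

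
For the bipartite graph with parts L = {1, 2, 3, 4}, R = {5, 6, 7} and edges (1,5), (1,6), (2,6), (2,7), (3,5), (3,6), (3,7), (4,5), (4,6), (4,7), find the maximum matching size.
3 (matching: (1,6), (2,7), (3,5); upper bound min(|L|,|R|) = min(4,3) = 3)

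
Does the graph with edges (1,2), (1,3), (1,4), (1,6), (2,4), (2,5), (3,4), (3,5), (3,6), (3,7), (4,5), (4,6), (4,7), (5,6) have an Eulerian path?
Yes (the graph is connected and exactly 2 vertices have odd degree: {2, 3}; any Eulerian path must start and end at those)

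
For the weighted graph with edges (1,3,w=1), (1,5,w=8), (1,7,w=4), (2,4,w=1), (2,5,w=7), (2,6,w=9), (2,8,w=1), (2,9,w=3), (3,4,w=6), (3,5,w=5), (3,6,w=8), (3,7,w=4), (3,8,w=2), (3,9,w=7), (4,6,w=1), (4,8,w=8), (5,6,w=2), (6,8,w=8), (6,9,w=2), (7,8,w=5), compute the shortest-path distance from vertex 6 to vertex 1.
6 (path: 6 -> 4 -> 2 -> 8 -> 3 -> 1; weights 1 + 1 + 1 + 2 + 1 = 6)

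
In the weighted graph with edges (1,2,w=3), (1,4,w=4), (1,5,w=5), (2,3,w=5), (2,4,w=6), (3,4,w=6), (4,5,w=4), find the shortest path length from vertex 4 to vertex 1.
4 (path: 4 -> 1; weights 4 = 4)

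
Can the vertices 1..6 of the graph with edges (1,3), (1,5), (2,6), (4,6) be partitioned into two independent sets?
Yes. Partition: {1, 2, 4}, {3, 5, 6}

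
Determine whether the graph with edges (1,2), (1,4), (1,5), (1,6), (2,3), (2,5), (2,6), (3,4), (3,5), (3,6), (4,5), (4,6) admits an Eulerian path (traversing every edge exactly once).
Yes — and in fact it has an Eulerian circuit (the graph is connected and all 6 vertices have even degree)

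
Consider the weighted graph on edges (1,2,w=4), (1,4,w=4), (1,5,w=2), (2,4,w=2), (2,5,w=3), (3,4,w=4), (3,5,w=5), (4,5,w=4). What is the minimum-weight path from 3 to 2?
6 (path: 3 -> 4 -> 2; weights 4 + 2 = 6)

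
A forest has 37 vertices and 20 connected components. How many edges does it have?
17 (Each of the 20 component trees on V_i vertices has V_i - 1 edges; summing gives V - C = 37 - 20 = 17)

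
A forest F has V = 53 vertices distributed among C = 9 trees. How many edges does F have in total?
44 (Each of the 9 component trees on V_i vertices has V_i - 1 edges; summing gives V - C = 53 - 9 = 44)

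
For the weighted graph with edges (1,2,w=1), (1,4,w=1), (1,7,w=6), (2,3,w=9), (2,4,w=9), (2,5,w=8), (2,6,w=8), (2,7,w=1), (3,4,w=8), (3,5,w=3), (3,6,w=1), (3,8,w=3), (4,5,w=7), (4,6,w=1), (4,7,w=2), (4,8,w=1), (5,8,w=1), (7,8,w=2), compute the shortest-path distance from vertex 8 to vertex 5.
1 (path: 8 -> 5; weights 1 = 1)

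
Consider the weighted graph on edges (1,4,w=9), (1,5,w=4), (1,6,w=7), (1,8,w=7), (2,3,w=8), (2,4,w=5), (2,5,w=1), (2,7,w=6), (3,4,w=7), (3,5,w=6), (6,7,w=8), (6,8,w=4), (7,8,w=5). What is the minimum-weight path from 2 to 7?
6 (path: 2 -> 7; weights 6 = 6)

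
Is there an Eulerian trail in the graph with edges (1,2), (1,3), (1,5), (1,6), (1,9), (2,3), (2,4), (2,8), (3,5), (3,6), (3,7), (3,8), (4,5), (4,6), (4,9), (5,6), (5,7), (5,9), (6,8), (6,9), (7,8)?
Yes (the graph is connected and exactly 2 vertices have odd degree: {1, 7}; any Eulerian path must start and end at those)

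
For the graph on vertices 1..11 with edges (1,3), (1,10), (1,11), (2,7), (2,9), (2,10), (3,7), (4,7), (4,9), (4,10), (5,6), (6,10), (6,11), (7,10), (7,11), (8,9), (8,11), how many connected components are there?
1 (components: {1, 2, 3, 4, 5, 6, 7, 8, 9, 10, 11})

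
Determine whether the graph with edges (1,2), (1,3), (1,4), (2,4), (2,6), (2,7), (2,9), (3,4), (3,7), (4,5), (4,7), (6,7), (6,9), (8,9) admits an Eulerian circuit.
No (8 vertices have odd degree: {1, 2, 3, 4, 5, 6, 8, 9}; Eulerian circuit requires 0)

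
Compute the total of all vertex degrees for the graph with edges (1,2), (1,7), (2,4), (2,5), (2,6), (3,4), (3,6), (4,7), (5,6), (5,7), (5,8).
22 (handshake: sum of degrees = 2|E| = 2 x 11 = 22)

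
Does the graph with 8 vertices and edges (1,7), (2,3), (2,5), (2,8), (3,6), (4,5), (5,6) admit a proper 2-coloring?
Yes. Partition: {1, 2, 4, 6}, {3, 5, 7, 8}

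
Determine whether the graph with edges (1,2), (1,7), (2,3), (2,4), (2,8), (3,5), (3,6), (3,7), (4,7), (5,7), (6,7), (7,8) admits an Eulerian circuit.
Yes (the graph is connected and all 8 vertices have even degree)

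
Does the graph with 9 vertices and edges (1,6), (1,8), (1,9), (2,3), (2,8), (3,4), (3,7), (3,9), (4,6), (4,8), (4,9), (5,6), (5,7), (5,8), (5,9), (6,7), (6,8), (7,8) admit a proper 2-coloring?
No (odd cycle of length 3: 6 -> 1 -> 8 -> 6)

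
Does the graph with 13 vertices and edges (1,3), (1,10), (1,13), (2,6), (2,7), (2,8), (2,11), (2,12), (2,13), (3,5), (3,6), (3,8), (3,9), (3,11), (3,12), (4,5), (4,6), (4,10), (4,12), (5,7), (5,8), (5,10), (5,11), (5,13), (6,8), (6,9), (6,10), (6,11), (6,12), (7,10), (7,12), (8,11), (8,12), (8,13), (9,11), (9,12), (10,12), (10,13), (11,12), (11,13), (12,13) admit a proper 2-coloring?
No (odd cycle of length 3: 13 -> 1 -> 10 -> 13)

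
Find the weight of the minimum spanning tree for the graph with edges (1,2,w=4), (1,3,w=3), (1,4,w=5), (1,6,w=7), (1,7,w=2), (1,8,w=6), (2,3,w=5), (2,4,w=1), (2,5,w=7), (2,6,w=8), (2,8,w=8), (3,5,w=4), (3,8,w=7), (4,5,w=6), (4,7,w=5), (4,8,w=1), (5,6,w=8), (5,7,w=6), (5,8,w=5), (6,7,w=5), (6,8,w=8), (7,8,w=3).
19 (MST edges: (1,3,w=3), (1,7,w=2), (2,4,w=1), (3,5,w=4), (4,8,w=1), (6,7,w=5), (7,8,w=3); sum of weights 3 + 2 + 1 + 4 + 1 + 5 + 3 = 19)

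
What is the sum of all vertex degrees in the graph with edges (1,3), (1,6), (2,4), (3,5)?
8 (handshake: sum of degrees = 2|E| = 2 x 4 = 8)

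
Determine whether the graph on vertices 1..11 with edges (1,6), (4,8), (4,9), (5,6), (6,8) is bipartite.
Yes. Partition: {1, 2, 3, 5, 7, 8, 9, 10, 11}, {4, 6}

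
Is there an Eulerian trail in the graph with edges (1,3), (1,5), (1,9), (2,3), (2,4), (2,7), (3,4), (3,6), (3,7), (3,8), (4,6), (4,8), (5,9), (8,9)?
No (4 vertices have odd degree: {1, 2, 8, 9}; Eulerian path requires 0 or 2)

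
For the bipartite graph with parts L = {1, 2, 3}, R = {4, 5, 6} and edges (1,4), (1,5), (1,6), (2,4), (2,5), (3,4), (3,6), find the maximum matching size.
3 (matching: (1,6), (2,5), (3,4); upper bound min(|L|,|R|) = min(3,3) = 3)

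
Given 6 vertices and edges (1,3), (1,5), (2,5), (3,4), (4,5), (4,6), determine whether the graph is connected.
Yes (BFS from 1 visits [1, 3, 5, 4, 2, 6] — all 6 vertices reached)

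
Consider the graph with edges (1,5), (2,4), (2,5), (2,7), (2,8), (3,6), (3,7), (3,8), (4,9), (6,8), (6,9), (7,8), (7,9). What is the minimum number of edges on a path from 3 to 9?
2 (path: 3 -> 6 -> 9, 2 edges)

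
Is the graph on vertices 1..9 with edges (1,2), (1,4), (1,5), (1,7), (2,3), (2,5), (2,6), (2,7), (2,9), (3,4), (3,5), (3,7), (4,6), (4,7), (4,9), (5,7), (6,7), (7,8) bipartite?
No (odd cycle of length 3: 2 -> 1 -> 5 -> 2)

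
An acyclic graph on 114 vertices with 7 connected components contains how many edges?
107 (Each of the 7 component trees on V_i vertices has V_i - 1 edges; summing gives V - C = 114 - 7 = 107)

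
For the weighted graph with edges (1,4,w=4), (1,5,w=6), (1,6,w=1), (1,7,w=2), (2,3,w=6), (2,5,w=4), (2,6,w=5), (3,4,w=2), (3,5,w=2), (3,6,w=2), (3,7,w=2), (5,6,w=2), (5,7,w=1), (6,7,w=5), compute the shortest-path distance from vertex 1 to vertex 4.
4 (path: 1 -> 4; weights 4 = 4)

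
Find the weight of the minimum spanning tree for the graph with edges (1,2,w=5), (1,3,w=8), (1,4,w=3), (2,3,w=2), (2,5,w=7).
17 (MST edges: (1,2,w=5), (1,4,w=3), (2,3,w=2), (2,5,w=7); sum of weights 5 + 3 + 2 + 7 = 17)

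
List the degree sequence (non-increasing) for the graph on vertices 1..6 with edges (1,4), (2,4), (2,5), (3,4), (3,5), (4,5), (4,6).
[5, 3, 2, 2, 1, 1] (degrees: deg(1)=1, deg(2)=2, deg(3)=2, deg(4)=5, deg(5)=3, deg(6)=1)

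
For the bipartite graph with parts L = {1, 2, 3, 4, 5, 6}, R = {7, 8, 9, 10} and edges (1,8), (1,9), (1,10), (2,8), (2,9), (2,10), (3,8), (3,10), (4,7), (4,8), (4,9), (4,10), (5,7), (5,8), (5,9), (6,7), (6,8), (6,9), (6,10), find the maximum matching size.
4 (matching: (1,10), (2,9), (3,8), (4,7); upper bound min(|L|,|R|) = min(6,4) = 4)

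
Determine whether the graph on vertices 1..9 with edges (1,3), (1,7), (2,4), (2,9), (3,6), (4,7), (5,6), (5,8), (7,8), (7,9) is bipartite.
Yes. Partition: {1, 4, 6, 8, 9}, {2, 3, 5, 7}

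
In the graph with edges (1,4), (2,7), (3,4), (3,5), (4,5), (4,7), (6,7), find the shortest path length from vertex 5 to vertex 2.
3 (path: 5 -> 4 -> 7 -> 2, 3 edges)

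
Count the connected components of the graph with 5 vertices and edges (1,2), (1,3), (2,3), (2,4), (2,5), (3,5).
1 (components: {1, 2, 3, 4, 5})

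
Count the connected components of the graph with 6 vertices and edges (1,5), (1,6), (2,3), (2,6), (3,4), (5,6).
1 (components: {1, 2, 3, 4, 5, 6})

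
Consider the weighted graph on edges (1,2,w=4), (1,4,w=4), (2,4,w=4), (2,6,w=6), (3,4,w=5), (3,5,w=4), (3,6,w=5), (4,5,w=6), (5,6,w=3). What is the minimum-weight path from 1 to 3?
9 (path: 1 -> 4 -> 3; weights 4 + 5 = 9)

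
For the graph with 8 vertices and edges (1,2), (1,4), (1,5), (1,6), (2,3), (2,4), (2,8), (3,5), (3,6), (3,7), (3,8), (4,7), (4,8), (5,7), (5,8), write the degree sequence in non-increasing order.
[5, 4, 4, 4, 4, 4, 3, 2] (degrees: deg(1)=4, deg(2)=4, deg(3)=5, deg(4)=4, deg(5)=4, deg(6)=2, deg(7)=3, deg(8)=4)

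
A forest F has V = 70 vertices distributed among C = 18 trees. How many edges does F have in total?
52 (Each of the 18 component trees on V_i vertices has V_i - 1 edges; summing gives V - C = 70 - 18 = 52)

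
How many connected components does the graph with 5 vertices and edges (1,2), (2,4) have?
3 (components: {1, 2, 4}, {3}, {5})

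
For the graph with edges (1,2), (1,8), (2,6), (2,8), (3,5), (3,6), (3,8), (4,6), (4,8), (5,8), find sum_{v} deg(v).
20 (handshake: sum of degrees = 2|E| = 2 x 10 = 20)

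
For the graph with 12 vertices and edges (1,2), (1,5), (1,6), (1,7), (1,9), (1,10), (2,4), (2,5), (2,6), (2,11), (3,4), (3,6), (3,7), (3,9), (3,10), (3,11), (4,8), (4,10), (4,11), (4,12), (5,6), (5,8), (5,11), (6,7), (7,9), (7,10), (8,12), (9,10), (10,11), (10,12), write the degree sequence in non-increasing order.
[7, 6, 6, 6, 5, 5, 5, 5, 5, 4, 3, 3] (degrees: deg(1)=6, deg(2)=5, deg(3)=6, deg(4)=6, deg(5)=5, deg(6)=5, deg(7)=5, deg(8)=3, deg(9)=4, deg(10)=7, deg(11)=5, deg(12)=3)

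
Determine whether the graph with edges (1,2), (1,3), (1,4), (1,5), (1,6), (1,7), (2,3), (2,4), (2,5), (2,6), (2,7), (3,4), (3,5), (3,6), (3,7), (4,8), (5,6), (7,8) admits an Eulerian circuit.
Yes (the graph is connected and all 8 vertices have even degree)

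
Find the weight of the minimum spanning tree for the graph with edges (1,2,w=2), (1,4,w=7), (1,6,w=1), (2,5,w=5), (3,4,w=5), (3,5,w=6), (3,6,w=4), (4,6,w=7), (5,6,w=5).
17 (MST edges: (1,2,w=2), (1,6,w=1), (2,5,w=5), (3,4,w=5), (3,6,w=4); sum of weights 2 + 1 + 5 + 5 + 4 = 17)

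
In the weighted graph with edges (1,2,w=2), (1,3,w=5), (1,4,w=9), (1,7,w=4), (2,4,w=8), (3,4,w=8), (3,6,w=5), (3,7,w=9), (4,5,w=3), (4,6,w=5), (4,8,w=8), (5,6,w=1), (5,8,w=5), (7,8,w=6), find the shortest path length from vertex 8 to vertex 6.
6 (path: 8 -> 5 -> 6; weights 5 + 1 = 6)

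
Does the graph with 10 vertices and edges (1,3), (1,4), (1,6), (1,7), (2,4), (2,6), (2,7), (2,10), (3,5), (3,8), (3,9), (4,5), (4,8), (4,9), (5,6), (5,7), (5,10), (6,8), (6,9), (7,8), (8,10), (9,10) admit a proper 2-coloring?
Yes. Partition: {1, 2, 5, 8, 9}, {3, 4, 6, 7, 10}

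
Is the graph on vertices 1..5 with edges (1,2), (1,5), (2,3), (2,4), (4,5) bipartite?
Yes. Partition: {1, 3, 4}, {2, 5}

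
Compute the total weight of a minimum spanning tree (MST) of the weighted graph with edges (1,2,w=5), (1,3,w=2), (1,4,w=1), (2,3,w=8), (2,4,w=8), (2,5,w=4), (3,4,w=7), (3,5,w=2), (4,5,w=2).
9 (MST edges: (1,3,w=2), (1,4,w=1), (2,5,w=4), (3,5,w=2); sum of weights 2 + 1 + 4 + 2 = 9)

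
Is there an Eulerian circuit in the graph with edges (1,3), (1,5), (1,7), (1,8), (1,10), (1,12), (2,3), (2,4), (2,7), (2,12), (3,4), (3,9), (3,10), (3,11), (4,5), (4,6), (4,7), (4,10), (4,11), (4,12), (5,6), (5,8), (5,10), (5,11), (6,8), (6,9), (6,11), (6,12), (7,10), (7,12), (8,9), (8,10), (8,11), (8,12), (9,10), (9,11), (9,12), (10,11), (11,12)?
No (2 vertices have odd degree: {7, 8}; Eulerian circuit requires 0)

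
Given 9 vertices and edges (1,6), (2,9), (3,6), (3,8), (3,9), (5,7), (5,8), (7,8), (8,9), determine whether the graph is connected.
No, it has 2 components: {1, 2, 3, 5, 6, 7, 8, 9}, {4}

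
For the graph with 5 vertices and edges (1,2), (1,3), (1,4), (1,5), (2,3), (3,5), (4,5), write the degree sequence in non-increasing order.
[4, 3, 3, 2, 2] (degrees: deg(1)=4, deg(2)=2, deg(3)=3, deg(4)=2, deg(5)=3)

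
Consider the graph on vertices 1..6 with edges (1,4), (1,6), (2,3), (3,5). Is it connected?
No, it has 2 components: {1, 4, 6}, {2, 3, 5}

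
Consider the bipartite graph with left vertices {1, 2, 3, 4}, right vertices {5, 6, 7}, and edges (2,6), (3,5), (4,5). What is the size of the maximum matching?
2 (matching: (2,6), (3,5); upper bound min(|L|,|R|) = min(4,3) = 3)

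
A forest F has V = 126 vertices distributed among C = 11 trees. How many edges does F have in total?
115 (Each of the 11 component trees on V_i vertices has V_i - 1 edges; summing gives V - C = 126 - 11 = 115)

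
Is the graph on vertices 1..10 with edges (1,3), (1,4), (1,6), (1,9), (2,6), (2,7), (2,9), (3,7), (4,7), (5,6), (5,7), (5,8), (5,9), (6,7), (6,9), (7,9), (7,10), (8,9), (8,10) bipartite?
No (odd cycle of length 3: 6 -> 1 -> 9 -> 6)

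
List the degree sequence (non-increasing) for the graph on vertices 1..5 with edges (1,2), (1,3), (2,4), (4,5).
[2, 2, 2, 1, 1] (degrees: deg(1)=2, deg(2)=2, deg(3)=1, deg(4)=2, deg(5)=1)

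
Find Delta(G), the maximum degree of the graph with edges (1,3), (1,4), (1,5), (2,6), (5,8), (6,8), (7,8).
3 (attained at vertices 1, 8)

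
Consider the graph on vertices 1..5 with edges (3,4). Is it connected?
No, it has 4 components: {1}, {2}, {3, 4}, {5}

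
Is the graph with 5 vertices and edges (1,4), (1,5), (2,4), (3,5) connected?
Yes (BFS from 1 visits [1, 4, 5, 2, 3] — all 5 vertices reached)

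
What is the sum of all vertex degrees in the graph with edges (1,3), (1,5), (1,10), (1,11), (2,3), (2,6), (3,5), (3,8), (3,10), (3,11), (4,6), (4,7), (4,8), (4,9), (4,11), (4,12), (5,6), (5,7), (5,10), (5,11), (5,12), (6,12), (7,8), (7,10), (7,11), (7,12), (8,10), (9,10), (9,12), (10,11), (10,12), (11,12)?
64 (handshake: sum of degrees = 2|E| = 2 x 32 = 64)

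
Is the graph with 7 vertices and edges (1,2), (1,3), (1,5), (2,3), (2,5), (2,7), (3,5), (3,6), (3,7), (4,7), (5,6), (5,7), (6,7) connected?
Yes (BFS from 1 visits [1, 2, 3, 5, 7, 6, 4] — all 7 vertices reached)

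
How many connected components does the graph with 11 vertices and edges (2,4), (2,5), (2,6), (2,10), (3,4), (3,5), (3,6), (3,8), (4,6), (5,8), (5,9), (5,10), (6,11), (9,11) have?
3 (components: {1}, {2, 3, 4, 5, 6, 8, 9, 10, 11}, {7})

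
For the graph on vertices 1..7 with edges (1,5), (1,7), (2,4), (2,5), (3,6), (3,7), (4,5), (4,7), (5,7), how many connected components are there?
1 (components: {1, 2, 3, 4, 5, 6, 7})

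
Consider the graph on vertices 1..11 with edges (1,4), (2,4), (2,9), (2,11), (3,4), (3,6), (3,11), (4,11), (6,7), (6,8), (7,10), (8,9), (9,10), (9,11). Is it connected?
No, it has 2 components: {1, 2, 3, 4, 6, 7, 8, 9, 10, 11}, {5}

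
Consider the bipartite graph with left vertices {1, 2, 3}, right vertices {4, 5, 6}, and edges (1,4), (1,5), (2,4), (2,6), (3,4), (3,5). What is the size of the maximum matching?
3 (matching: (1,5), (2,6), (3,4); upper bound min(|L|,|R|) = min(3,3) = 3)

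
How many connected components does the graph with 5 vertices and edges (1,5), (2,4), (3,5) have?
2 (components: {1, 3, 5}, {2, 4})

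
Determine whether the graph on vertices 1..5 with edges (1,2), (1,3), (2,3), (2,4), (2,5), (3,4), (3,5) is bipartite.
No (odd cycle of length 3: 3 -> 1 -> 2 -> 3)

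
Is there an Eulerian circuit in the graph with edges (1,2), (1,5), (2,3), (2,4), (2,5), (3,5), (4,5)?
Yes (the graph is connected and all 5 vertices have even degree)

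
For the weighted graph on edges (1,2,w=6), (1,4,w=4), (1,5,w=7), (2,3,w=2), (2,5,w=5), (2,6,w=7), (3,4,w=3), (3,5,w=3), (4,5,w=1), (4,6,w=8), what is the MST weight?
17 (MST edges: (1,4,w=4), (2,3,w=2), (2,6,w=7), (3,4,w=3), (4,5,w=1); sum of weights 4 + 2 + 7 + 3 + 1 = 17)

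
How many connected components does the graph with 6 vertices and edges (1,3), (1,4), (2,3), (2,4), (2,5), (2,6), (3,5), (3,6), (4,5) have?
1 (components: {1, 2, 3, 4, 5, 6})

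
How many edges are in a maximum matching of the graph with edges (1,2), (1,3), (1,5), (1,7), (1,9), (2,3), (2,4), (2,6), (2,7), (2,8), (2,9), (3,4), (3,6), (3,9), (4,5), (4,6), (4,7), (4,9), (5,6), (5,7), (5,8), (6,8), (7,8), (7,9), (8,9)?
4 (matching: (2,7), (3,6), (4,9), (5,8); upper bound floor(n/2) = floor(9/2) = 4)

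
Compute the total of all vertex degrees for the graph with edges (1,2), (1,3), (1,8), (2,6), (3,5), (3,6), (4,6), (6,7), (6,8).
18 (handshake: sum of degrees = 2|E| = 2 x 9 = 18)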